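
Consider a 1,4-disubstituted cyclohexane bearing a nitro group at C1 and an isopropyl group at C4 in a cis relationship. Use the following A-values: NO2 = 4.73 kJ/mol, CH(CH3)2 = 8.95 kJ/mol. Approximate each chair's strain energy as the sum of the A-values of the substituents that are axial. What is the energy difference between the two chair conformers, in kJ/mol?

4.22 kJ/mol

C1 and C4 have opposite parity, so for the cis isomer the two substituents are one axial and one equatorial in each chair.
Chair I (nitro axial, isopropyl equatorial): E = 4.73 kJ/mol.
Chair II (nitro equatorial, isopropyl axial): E = 8.95 kJ/mol.
ΔE = 8.95 − 4.73 = 4.22 kJ/mol; chair I is more stable.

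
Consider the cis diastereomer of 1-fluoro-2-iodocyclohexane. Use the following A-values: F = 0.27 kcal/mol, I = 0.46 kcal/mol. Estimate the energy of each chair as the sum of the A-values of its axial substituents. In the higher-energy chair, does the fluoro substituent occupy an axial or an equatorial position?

equatorial

C1 and C2 have opposite parity, so for the cis isomer the two substituents are one axial and one equatorial in each chair.
Chair I (fluoro axial, iodo equatorial): E = 0.27 kcal/mol.
Chair II (fluoro equatorial, iodo axial): E = 0.46 kcal/mol.
Chair II is the less stable (higher-energy) conformer, and in that chair the fluoro group is equatorial.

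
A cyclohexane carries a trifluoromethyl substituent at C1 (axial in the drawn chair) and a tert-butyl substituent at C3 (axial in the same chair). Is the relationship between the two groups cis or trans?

C1 and C3 have the same parity, so their axial bonds point in the same direction.
With same-parity carbons, two substituents on the same face are both axial or both equatorial; opposite faces give one of each.
Here the groups are axial/axial → same face → cis.

cis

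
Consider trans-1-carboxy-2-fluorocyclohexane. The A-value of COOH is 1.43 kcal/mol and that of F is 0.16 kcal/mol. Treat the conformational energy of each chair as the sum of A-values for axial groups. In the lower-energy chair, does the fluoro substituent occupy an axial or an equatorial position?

equatorial

C1 and C2 have opposite parity, so for the trans isomer the two substituents are e,e in one chair and a,a in the other.
Chair I (carboxyl axial, fluoro axial): E = 1.59 kcal/mol.
Chair II (carboxyl equatorial, fluoro equatorial): E = 0.00 kcal/mol.
Chair II is the more stable (lower-energy) conformer, and in that chair the fluoro group is equatorial.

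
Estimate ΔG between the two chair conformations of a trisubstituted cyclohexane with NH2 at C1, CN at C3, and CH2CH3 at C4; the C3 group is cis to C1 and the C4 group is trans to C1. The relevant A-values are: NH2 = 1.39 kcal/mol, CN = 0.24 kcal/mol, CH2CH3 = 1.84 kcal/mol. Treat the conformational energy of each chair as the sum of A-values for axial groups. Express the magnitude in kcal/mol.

3.47 kcal/mol

Chair I (amino axial, cyano axial, ethyl axial): E = 3.47 kcal/mol.
Chair II (amino equatorial, cyano equatorial, ethyl equatorial): E = 0.00 kcal/mol.
ΔE = 3.47 − 0.00 = 3.47 kcal/mol; chair II is more stable.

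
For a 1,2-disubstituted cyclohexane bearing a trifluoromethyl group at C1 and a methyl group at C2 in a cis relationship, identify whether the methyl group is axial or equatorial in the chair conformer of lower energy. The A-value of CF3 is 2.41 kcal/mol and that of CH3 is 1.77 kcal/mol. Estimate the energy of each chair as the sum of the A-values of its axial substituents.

axial

C1 and C2 have opposite parity, so for the cis isomer the two substituents are one axial and one equatorial in each chair.
Chair I (trifluoromethyl axial, methyl equatorial): E = 2.41 kcal/mol.
Chair II (trifluoromethyl equatorial, methyl axial): E = 1.77 kcal/mol.
Chair II is the more stable (lower-energy) conformer, and in that chair the methyl group is axial.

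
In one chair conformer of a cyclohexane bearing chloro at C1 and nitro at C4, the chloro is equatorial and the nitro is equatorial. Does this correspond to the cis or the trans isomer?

trans

C1 and C4 have opposite parity, so their axial bonds point in opposite directions.
With opposite-parity carbons, two substituents on the same face are one axial and one equatorial; opposite faces give both axial or both equatorial.
Here the groups are equatorial/equatorial → opposite face → trans.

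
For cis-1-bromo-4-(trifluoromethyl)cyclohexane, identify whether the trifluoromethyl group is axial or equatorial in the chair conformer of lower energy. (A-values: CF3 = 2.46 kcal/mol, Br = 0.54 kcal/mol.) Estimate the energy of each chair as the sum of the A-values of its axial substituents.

equatorial

C1 and C4 have opposite parity, so for the cis isomer the two substituents are one axial and one equatorial in each chair.
Chair I (trifluoromethyl axial, bromo equatorial): E = 2.46 kcal/mol.
Chair II (trifluoromethyl equatorial, bromo axial): E = 0.54 kcal/mol.
Chair II is the more stable (lower-energy) conformer, and in that chair the trifluoromethyl group is equatorial.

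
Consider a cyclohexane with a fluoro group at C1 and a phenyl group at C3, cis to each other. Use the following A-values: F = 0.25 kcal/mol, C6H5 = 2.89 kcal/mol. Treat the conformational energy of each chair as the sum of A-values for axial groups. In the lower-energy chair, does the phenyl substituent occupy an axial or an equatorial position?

C1 and C3 have the same parity, so for the cis isomer the two substituents are e,e in one chair and a,a in the other.
Chair I (fluoro axial, phenyl axial): E = 3.14 kcal/mol.
Chair II (fluoro equatorial, phenyl equatorial): E = 0.00 kcal/mol.
Chair II is the more stable (lower-energy) conformer, and in that chair the phenyl group is equatorial.

equatorial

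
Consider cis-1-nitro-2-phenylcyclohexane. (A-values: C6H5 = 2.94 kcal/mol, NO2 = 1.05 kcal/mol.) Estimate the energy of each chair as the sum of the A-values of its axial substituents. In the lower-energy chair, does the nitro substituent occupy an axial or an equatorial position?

C1 and C2 have opposite parity, so for the cis isomer the two substituents are one axial and one equatorial in each chair.
Chair I (phenyl axial, nitro equatorial): E = 2.94 kcal/mol.
Chair II (phenyl equatorial, nitro axial): E = 1.05 kcal/mol.
Chair II is the more stable (lower-energy) conformer, and in that chair the nitro group is axial.

axial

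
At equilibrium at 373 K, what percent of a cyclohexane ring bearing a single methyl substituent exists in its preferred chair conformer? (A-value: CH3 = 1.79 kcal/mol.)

One chair has the methyl group axial (E = 1.79 kcal/mol) and the other has it equatorial (E = 0).
ΔG = 1.79 kcal/mol between the two chairs.
K = exp(ΔG/RT) with R = 1.987×10⁻³ kcal mol⁻¹ K⁻¹ and T = 373 K gives K ≈ 11.2.
Fraction in the lower-energy chair = K/(K+1) = 91.8%.

91.8%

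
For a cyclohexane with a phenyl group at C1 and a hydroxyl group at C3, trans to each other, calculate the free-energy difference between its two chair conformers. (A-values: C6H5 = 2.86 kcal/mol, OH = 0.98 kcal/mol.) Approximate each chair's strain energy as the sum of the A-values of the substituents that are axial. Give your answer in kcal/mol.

C1 and C3 have the same parity, so for the trans isomer the two substituents are one axial and one equatorial in each chair.
Chair I (phenyl axial, hydroxyl equatorial): E = 2.86 kcal/mol.
Chair II (phenyl equatorial, hydroxyl axial): E = 0.98 kcal/mol.
ΔE = 2.86 − 0.98 = 1.88 kcal/mol; chair II is more stable.

1.88 kcal/mol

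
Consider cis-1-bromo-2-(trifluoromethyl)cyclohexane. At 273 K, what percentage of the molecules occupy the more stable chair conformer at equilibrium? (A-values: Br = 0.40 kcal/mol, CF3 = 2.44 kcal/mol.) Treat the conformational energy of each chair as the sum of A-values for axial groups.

97.7%

C1 and C2 have opposite parity, so for the cis isomer the two substituents are one axial and one equatorial in each chair.
Chair I (bromo axial, trifluoromethyl equatorial): E = 0.40 kcal/mol; chair II (bromo equatorial, trifluoromethyl axial): E = 2.44 kcal/mol.
ΔG = 2.04 kcal/mol between the two chairs.
K = exp(ΔG/RT) with R = 1.987×10⁻³ kcal mol⁻¹ K⁻¹ and T = 273 K gives K ≈ 43.
Fraction in the lower-energy chair = K/(K+1) = 97.7%.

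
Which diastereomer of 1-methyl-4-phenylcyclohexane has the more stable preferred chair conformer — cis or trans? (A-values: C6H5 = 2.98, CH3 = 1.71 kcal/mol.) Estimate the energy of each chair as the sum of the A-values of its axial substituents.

trans

At 1,4 positions (parity opposite): cis → (a,e or e,a); trans → (e,e or a,a).
Best chair for cis: E = 1.71 kcal/mol; best chair for trans: E = 0.00 kcal/mol.
The trans isomer is lower by 1.71 kcal/mol.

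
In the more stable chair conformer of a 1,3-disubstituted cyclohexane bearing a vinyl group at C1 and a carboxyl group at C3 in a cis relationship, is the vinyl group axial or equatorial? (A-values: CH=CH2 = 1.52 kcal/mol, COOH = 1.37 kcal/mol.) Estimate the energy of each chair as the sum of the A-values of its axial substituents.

equatorial

C1 and C3 have the same parity, so for the cis isomer the two substituents are e,e in one chair and a,a in the other.
Chair I (vinyl axial, carboxyl axial): E = 2.89 kcal/mol.
Chair II (vinyl equatorial, carboxyl equatorial): E = 0.00 kcal/mol.
Chair II is the more stable (lower-energy) conformer, and in that chair the vinyl group is equatorial.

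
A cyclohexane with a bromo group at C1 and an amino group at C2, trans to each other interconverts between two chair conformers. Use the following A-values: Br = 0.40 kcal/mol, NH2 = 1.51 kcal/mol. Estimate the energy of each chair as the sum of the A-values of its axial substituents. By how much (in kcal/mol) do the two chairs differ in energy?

C1 and C2 have opposite parity, so for the trans isomer the two substituents are e,e in one chair and a,a in the other.
Chair I (bromo axial, amino axial): E = 1.91 kcal/mol.
Chair II (bromo equatorial, amino equatorial): E = 0.00 kcal/mol.
ΔE = 1.91 − 0.00 = 1.91 kcal/mol; chair II is more stable.

1.91 kcal/mol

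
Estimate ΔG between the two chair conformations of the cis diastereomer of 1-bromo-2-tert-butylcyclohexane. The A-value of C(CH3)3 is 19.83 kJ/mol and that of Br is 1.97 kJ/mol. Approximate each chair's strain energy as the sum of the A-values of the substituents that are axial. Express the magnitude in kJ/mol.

C1 and C2 have opposite parity, so for the cis isomer the two substituents are one axial and one equatorial in each chair.
Chair I (tert-butyl axial, bromo equatorial): E = 19.83 kJ/mol.
Chair II (tert-butyl equatorial, bromo axial): E = 1.97 kJ/mol.
ΔE = 19.83 − 1.97 = 17.86 kJ/mol; chair II is more stable.

17.86 kJ/mol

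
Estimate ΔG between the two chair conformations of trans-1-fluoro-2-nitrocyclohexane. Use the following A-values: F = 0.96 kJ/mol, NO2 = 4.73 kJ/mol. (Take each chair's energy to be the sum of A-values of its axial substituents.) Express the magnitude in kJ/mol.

5.69 kJ/mol

C1 and C2 have opposite parity, so for the trans isomer the two substituents are e,e in one chair and a,a in the other.
Chair I (fluoro axial, nitro axial): E = 5.69 kJ/mol.
Chair II (fluoro equatorial, nitro equatorial): E = 0.00 kJ/mol.
ΔE = 5.69 − 0.00 = 5.69 kJ/mol; chair II is more stable.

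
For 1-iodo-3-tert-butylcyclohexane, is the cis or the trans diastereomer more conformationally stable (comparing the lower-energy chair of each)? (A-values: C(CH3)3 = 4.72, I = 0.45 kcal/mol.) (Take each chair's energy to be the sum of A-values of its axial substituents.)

At 1,3 positions (parity same): cis → (e,e or a,a); trans → (a,e or e,a).
Best chair for cis: E = 0.00 kcal/mol; best chair for trans: E = 0.45 kcal/mol.
The cis isomer is lower by 0.45 kcal/mol.

cis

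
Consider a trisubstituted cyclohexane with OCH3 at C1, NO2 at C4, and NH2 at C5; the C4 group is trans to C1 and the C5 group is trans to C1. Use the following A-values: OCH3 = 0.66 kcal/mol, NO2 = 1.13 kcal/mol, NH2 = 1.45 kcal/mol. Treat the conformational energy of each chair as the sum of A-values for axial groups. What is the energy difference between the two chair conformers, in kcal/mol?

0.34 kcal/mol

Chair I (methoxy axial, nitro axial, amino equatorial): E = 1.79 kcal/mol.
Chair II (methoxy equatorial, nitro equatorial, amino axial): E = 1.45 kcal/mol.
ΔE = 1.79 − 1.45 = 0.34 kcal/mol; chair II is more stable.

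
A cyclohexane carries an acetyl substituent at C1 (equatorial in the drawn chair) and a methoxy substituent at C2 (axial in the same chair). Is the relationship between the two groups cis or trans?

cis

C1 and C2 have opposite parity, so their axial bonds point in opposite directions.
With opposite-parity carbons, two substituents on the same face are one axial and one equatorial; opposite faces give both axial or both equatorial.
Here the groups are equatorial/axial → same face → cis.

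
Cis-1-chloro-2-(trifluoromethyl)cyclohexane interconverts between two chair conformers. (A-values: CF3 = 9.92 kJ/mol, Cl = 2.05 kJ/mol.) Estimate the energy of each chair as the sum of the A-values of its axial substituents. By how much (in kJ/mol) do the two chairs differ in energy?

C1 and C2 have opposite parity, so for the cis isomer the two substituents are one axial and one equatorial in each chair.
Chair I (trifluoromethyl axial, chloro equatorial): E = 9.92 kJ/mol.
Chair II (trifluoromethyl equatorial, chloro axial): E = 2.05 kJ/mol.
ΔE = 9.92 − 2.05 = 7.87 kJ/mol; chair II is more stable.

7.87 kJ/mol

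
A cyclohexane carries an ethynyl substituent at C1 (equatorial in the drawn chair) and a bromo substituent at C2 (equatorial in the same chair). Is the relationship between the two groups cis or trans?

trans

C1 and C2 have opposite parity, so their axial bonds point in opposite directions.
With opposite-parity carbons, two substituents on the same face are one axial and one equatorial; opposite faces give both axial or both equatorial.
Here the groups are equatorial/equatorial → opposite face → trans.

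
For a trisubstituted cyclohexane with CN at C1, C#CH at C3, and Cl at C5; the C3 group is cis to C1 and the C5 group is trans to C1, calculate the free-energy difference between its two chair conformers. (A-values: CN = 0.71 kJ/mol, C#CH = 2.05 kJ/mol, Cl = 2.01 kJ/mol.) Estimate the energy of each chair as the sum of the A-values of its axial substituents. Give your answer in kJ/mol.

0.75 kJ/mol

Chair I (cyano axial, ethynyl axial, chloro equatorial): E = 2.76 kJ/mol.
Chair II (cyano equatorial, ethynyl equatorial, chloro axial): E = 2.01 kJ/mol.
ΔE = 2.76 − 2.01 = 0.75 kJ/mol; chair II is more stable.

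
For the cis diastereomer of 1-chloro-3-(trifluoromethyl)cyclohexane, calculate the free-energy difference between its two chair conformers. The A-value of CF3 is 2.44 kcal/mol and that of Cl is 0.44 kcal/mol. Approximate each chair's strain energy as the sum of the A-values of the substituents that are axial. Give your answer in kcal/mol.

2.88 kcal/mol

C1 and C3 have the same parity, so for the cis isomer the two substituents are e,e in one chair and a,a in the other.
Chair I (trifluoromethyl axial, chloro axial): E = 2.88 kcal/mol.
Chair II (trifluoromethyl equatorial, chloro equatorial): E = 0.00 kcal/mol.
ΔE = 2.88 − 0.00 = 2.88 kcal/mol; chair II is more stable.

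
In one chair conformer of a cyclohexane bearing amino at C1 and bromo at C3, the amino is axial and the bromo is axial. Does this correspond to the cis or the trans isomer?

cis

C1 and C3 have the same parity, so their axial bonds point in the same direction.
With same-parity carbons, two substituents on the same face are both axial or both equatorial; opposite faces give one of each.
Here the groups are axial/axial → same face → cis.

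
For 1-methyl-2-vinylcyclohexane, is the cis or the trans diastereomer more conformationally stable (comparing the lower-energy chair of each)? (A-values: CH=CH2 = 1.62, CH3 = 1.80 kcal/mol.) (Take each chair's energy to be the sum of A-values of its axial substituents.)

trans

At 1,2 positions (parity opposite): cis → (a,e or e,a); trans → (e,e or a,a).
Best chair for cis: E = 1.62 kcal/mol; best chair for trans: E = 0.00 kcal/mol.
The trans isomer is lower by 1.62 kcal/mol.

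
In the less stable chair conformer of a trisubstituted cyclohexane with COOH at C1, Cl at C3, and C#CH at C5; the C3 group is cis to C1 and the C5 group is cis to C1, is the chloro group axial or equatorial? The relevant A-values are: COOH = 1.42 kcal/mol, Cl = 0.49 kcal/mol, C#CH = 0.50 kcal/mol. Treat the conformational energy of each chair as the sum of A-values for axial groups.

Chair I (carboxyl axial, chloro axial, ethynyl axial): E = 2.41 kcal/mol.
Chair II (carboxyl equatorial, chloro equatorial, ethynyl equatorial): E = 0.00 kcal/mol.
Chair I is the less stable (higher-energy) conformer, and in that chair the chloro group is axial.

axial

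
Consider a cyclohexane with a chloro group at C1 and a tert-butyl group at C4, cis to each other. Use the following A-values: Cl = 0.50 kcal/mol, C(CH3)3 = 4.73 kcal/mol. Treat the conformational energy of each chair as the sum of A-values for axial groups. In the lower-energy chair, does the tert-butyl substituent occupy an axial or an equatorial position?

equatorial

C1 and C4 have opposite parity, so for the cis isomer the two substituents are one axial and one equatorial in each chair.
Chair I (chloro axial, tert-butyl equatorial): E = 0.50 kcal/mol.
Chair II (chloro equatorial, tert-butyl axial): E = 4.73 kcal/mol.
Chair I is the more stable (lower-energy) conformer, and in that chair the tert-butyl group is equatorial.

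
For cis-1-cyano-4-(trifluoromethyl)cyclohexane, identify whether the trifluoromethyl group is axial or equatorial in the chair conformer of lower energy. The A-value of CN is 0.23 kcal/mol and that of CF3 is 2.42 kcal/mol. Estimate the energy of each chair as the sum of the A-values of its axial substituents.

equatorial

C1 and C4 have opposite parity, so for the cis isomer the two substituents are one axial and one equatorial in each chair.
Chair I (cyano axial, trifluoromethyl equatorial): E = 0.23 kcal/mol.
Chair II (cyano equatorial, trifluoromethyl axial): E = 2.42 kcal/mol.
Chair I is the more stable (lower-energy) conformer, and in that chair the trifluoromethyl group is equatorial.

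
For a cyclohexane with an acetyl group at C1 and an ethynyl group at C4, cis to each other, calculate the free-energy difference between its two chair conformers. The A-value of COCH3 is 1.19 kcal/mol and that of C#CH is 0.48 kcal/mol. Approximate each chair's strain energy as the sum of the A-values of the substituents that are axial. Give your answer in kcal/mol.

0.71 kcal/mol

C1 and C4 have opposite parity, so for the cis isomer the two substituents are one axial and one equatorial in each chair.
Chair I (acetyl axial, ethynyl equatorial): E = 1.19 kcal/mol.
Chair II (acetyl equatorial, ethynyl axial): E = 0.48 kcal/mol.
ΔE = 1.19 − 0.48 = 0.71 kcal/mol; chair II is more stable.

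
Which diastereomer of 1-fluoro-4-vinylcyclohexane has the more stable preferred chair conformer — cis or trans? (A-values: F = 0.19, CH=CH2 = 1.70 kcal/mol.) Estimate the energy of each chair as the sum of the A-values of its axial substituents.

trans

At 1,4 positions (parity opposite): cis → (a,e or e,a); trans → (e,e or a,a).
Best chair for cis: E = 0.19 kcal/mol; best chair for trans: E = 0.00 kcal/mol.
The trans isomer is lower by 0.19 kcal/mol.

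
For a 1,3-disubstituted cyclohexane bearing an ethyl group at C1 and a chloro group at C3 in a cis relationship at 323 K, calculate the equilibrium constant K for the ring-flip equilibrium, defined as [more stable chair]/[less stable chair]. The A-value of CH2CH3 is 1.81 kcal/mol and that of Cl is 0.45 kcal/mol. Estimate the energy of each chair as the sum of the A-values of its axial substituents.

C1 and C3 have the same parity, so for the cis isomer the two substituents are e,e in one chair and a,a in the other.
Chair I (ethyl axial, chloro axial): E = 2.26 kcal/mol; chair II (ethyl equatorial, chloro equatorial): E = 0.00 kcal/mol.
ΔG = 2.26 kcal/mol between the two chairs.
K = exp(ΔG/RT) with R = 1.987×10⁻³ kcal mol⁻¹ K⁻¹ and T = 323 K gives K ≈ 33.8.

K ≈ 33.8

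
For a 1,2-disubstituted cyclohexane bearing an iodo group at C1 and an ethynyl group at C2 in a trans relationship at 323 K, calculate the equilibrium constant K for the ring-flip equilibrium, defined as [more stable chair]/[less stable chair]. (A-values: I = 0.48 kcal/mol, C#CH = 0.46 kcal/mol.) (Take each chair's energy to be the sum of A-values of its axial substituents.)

C1 and C2 have opposite parity, so for the trans isomer the two substituents are e,e in one chair and a,a in the other.
Chair I (iodo axial, ethynyl axial): E = 0.94 kcal/mol; chair II (iodo equatorial, ethynyl equatorial): E = 0.00 kcal/mol.
ΔG = 0.94 kcal/mol between the two chairs.
K = exp(ΔG/RT) with R = 1.987×10⁻³ kcal mol⁻¹ K⁻¹ and T = 323 K gives K ≈ 4.33.

K ≈ 4.33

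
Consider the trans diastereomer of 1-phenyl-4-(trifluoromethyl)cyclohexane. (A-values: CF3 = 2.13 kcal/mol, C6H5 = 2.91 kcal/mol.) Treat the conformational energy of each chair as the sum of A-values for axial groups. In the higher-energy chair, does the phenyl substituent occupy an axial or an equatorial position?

C1 and C4 have opposite parity, so for the trans isomer the two substituents are e,e in one chair and a,a in the other.
Chair I (trifluoromethyl axial, phenyl axial): E = 5.04 kcal/mol.
Chair II (trifluoromethyl equatorial, phenyl equatorial): E = 0.00 kcal/mol.
Chair I is the less stable (higher-energy) conformer, and in that chair the phenyl group is axial.

axial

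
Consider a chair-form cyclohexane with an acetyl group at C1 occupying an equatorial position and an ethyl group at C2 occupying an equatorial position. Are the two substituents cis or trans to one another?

trans

C1 and C2 have opposite parity, so their axial bonds point in opposite directions.
With opposite-parity carbons, two substituents on the same face are one axial and one equatorial; opposite faces give both axial or both equatorial.
Here the groups are equatorial/equatorial → opposite face → trans.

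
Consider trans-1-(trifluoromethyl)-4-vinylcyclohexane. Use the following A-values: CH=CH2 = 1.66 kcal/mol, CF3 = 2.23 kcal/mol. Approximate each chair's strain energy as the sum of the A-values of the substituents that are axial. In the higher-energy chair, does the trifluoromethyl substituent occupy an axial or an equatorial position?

C1 and C4 have opposite parity, so for the trans isomer the two substituents are e,e in one chair and a,a in the other.
Chair I (vinyl axial, trifluoromethyl axial): E = 3.89 kcal/mol.
Chair II (vinyl equatorial, trifluoromethyl equatorial): E = 0.00 kcal/mol.
Chair I is the less stable (higher-energy) conformer, and in that chair the trifluoromethyl group is axial.

axial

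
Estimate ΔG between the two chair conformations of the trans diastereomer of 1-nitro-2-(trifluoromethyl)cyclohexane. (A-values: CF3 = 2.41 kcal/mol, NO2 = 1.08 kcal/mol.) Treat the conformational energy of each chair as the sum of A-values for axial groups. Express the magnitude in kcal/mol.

3.49 kcal/mol

C1 and C2 have opposite parity, so for the trans isomer the two substituents are e,e in one chair and a,a in the other.
Chair I (trifluoromethyl axial, nitro axial): E = 3.49 kcal/mol.
Chair II (trifluoromethyl equatorial, nitro equatorial): E = 0.00 kcal/mol.
ΔE = 3.49 − 0.00 = 3.49 kcal/mol; chair II is more stable.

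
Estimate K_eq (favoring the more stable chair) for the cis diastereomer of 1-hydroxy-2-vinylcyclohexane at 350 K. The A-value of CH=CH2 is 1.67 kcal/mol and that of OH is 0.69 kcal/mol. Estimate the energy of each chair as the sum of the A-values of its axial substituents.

K ≈ 4.09

C1 and C2 have opposite parity, so for the cis isomer the two substituents are one axial and one equatorial in each chair.
Chair I (vinyl axial, hydroxyl equatorial): E = 1.67 kcal/mol; chair II (vinyl equatorial, hydroxyl axial): E = 0.69 kcal/mol.
ΔG = 0.98 kcal/mol between the two chairs.
K = exp(ΔG/RT) with R = 1.987×10⁻³ kcal mol⁻¹ K⁻¹ and T = 350 K gives K ≈ 4.09.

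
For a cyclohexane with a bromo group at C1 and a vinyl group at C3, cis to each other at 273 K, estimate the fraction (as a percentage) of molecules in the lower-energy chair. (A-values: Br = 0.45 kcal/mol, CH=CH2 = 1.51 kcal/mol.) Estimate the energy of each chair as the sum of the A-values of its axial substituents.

C1 and C3 have the same parity, so for the cis isomer the two substituents are e,e in one chair and a,a in the other.
Chair I (bromo axial, vinyl axial): E = 1.96 kcal/mol; chair II (bromo equatorial, vinyl equatorial): E = 0.00 kcal/mol.
ΔG = 1.96 kcal/mol between the two chairs.
K = exp(ΔG/RT) with R = 1.987×10⁻³ kcal mol⁻¹ K⁻¹ and T = 273 K gives K ≈ 37.1.
Fraction in the lower-energy chair = K/(K+1) = 97.4%.

97.4%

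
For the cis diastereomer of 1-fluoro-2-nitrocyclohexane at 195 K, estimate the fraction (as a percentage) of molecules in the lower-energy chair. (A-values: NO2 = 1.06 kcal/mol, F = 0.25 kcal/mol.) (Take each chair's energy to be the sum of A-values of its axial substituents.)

89.0%

C1 and C2 have opposite parity, so for the cis isomer the two substituents are one axial and one equatorial in each chair.
Chair I (nitro axial, fluoro equatorial): E = 1.06 kcal/mol; chair II (nitro equatorial, fluoro axial): E = 0.25 kcal/mol.
ΔG = 0.81 kcal/mol between the two chairs.
K = exp(ΔG/RT) with R = 1.987×10⁻³ kcal mol⁻¹ K⁻¹ and T = 195 K gives K ≈ 8.09.
Fraction in the lower-energy chair = K/(K+1) = 89.0%.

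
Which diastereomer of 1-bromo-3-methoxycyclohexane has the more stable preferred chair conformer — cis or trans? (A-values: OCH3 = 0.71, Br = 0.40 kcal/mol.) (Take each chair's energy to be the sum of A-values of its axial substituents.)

At 1,3 positions (parity same): cis → (e,e or a,a); trans → (a,e or e,a).
Best chair for cis: E = 0.00 kcal/mol; best chair for trans: E = 0.40 kcal/mol.
The cis isomer is lower by 0.40 kcal/mol.

cis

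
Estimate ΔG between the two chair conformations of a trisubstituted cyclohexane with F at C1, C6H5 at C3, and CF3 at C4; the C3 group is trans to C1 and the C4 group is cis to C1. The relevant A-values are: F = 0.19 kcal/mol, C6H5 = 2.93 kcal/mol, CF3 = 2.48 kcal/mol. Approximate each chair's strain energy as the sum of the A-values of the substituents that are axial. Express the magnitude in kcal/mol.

5.22 kcal/mol

Chair I (fluoro axial, phenyl equatorial, trifluoromethyl equatorial): E = 0.19 kcal/mol.
Chair II (fluoro equatorial, phenyl axial, trifluoromethyl axial): E = 5.41 kcal/mol.
ΔE = 5.41 − 0.19 = 5.22 kcal/mol; chair I is more stable.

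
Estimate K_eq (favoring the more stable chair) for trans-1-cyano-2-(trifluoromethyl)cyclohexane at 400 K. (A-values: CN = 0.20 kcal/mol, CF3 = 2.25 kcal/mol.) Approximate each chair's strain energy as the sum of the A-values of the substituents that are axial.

C1 and C2 have opposite parity, so for the trans isomer the two substituents are e,e in one chair and a,a in the other.
Chair I (cyano axial, trifluoromethyl axial): E = 2.45 kcal/mol; chair II (cyano equatorial, trifluoromethyl equatorial): E = 0.00 kcal/mol.
ΔG = 2.45 kcal/mol between the two chairs.
K = exp(ΔG/RT) with R = 1.987×10⁻³ kcal mol⁻¹ K⁻¹ and T = 400 K gives K ≈ 21.8.

K ≈ 21.8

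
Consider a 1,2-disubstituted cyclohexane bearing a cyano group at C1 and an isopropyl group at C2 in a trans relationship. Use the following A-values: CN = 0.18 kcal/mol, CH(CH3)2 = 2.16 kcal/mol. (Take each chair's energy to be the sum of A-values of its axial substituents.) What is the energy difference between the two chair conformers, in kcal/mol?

C1 and C2 have opposite parity, so for the trans isomer the two substituents are e,e in one chair and a,a in the other.
Chair I (cyano axial, isopropyl axial): E = 2.34 kcal/mol.
Chair II (cyano equatorial, isopropyl equatorial): E = 0.00 kcal/mol.
ΔE = 2.34 − 0.00 = 2.34 kcal/mol; chair II is more stable.

2.34 kcal/mol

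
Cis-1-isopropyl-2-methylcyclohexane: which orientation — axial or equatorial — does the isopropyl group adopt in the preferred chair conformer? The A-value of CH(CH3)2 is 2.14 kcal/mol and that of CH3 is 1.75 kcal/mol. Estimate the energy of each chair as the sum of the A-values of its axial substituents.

C1 and C2 have opposite parity, so for the cis isomer the two substituents are one axial and one equatorial in each chair.
Chair I (isopropyl axial, methyl equatorial): E = 2.14 kcal/mol.
Chair II (isopropyl equatorial, methyl axial): E = 1.75 kcal/mol.
Chair II is the more stable (lower-energy) conformer, and in that chair the isopropyl group is equatorial.

equatorial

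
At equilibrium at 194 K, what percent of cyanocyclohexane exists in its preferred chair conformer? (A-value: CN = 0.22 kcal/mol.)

63.9%

One chair has the cyano group axial (E = 0.22 kcal/mol) and the other has it equatorial (E = 0).
ΔG = 0.22 kcal/mol between the two chairs.
K = exp(ΔG/RT) with R = 1.987×10⁻³ kcal mol⁻¹ K⁻¹ and T = 194 K gives K ≈ 1.77.
Fraction in the lower-energy chair = K/(K+1) = 63.9%.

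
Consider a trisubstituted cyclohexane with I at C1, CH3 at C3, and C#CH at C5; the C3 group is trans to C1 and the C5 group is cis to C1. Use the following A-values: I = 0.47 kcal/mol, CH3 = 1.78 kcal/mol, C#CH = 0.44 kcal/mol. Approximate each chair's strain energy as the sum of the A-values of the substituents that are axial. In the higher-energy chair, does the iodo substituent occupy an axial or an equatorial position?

Chair I (iodo axial, methyl equatorial, ethynyl axial): E = 0.91 kcal/mol.
Chair II (iodo equatorial, methyl axial, ethynyl equatorial): E = 1.78 kcal/mol.
Chair II is the less stable (higher-energy) conformer, and in that chair the iodo group is equatorial.

equatorial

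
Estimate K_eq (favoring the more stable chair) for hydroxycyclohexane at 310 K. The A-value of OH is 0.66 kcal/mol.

K ≈ 2.92

One chair has the hydroxyl group axial (E = 0.66 kcal/mol) and the other has it equatorial (E = 0).
ΔG = 0.66 kcal/mol between the two chairs.
K = exp(ΔG/RT) with R = 1.987×10⁻³ kcal mol⁻¹ K⁻¹ and T = 310 K gives K ≈ 2.92.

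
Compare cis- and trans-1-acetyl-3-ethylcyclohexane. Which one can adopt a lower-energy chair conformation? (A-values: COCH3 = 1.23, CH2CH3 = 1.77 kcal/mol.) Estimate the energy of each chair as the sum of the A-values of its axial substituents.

At 1,3 positions (parity same): cis → (e,e or a,a); trans → (a,e or e,a).
Best chair for cis: E = 0.00 kcal/mol; best chair for trans: E = 1.23 kcal/mol.
The cis isomer is lower by 1.23 kcal/mol.

cis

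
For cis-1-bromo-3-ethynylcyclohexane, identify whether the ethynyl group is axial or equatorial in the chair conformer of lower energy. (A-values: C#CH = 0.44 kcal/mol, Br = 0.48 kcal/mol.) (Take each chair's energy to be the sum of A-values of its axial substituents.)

C1 and C3 have the same parity, so for the cis isomer the two substituents are e,e in one chair and a,a in the other.
Chair I (ethynyl axial, bromo axial): E = 0.92 kcal/mol.
Chair II (ethynyl equatorial, bromo equatorial): E = 0.00 kcal/mol.
Chair II is the more stable (lower-energy) conformer, and in that chair the ethynyl group is equatorial.

equatorial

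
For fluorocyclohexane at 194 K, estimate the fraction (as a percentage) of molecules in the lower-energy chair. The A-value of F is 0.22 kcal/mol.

63.9%

One chair has the fluoro group axial (E = 0.22 kcal/mol) and the other has it equatorial (E = 0).
ΔG = 0.22 kcal/mol between the two chairs.
K = exp(ΔG/RT) with R = 1.987×10⁻³ kcal mol⁻¹ K⁻¹ and T = 194 K gives K ≈ 1.77.
Fraction in the lower-energy chair = K/(K+1) = 63.9%.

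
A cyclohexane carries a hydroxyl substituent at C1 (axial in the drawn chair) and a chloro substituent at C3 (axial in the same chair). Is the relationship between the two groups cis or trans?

C1 and C3 have the same parity, so their axial bonds point in the same direction.
With same-parity carbons, two substituents on the same face are both axial or both equatorial; opposite faces give one of each.
Here the groups are axial/axial → same face → cis.

cis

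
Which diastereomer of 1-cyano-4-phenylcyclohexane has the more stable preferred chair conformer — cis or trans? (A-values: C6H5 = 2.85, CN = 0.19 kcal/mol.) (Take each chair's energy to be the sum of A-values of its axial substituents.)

trans

At 1,4 positions (parity opposite): cis → (a,e or e,a); trans → (e,e or a,a).
Best chair for cis: E = 0.19 kcal/mol; best chair for trans: E = 0.00 kcal/mol.
The trans isomer is lower by 0.19 kcal/mol.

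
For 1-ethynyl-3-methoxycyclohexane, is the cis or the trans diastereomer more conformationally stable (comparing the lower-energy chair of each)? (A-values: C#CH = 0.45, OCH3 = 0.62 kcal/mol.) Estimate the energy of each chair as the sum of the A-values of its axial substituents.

At 1,3 positions (parity same): cis → (e,e or a,a); trans → (a,e or e,a).
Best chair for cis: E = 0.00 kcal/mol; best chair for trans: E = 0.45 kcal/mol.
The cis isomer is lower by 0.45 kcal/mol.

cis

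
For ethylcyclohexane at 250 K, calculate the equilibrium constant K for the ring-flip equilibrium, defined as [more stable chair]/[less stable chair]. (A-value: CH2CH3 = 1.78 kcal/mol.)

K ≈ 36.0

One chair has the ethyl group axial (E = 1.78 kcal/mol) and the other has it equatorial (E = 0).
ΔG = 1.78 kcal/mol between the two chairs.
K = exp(ΔG/RT) with R = 1.987×10⁻³ kcal mol⁻¹ K⁻¹ and T = 250 K gives K ≈ 36.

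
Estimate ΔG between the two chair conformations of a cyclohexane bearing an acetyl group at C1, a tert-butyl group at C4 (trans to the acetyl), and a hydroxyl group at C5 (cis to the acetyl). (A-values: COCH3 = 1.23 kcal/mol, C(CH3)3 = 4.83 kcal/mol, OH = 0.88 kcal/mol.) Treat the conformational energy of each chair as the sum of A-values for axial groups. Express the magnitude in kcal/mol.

6.94 kcal/mol

Chair I (acetyl axial, tert-butyl axial, hydroxyl axial): E = 6.94 kcal/mol.
Chair II (acetyl equatorial, tert-butyl equatorial, hydroxyl equatorial): E = 0.00 kcal/mol.
ΔE = 6.94 − 0.00 = 6.94 kcal/mol; chair II is more stable.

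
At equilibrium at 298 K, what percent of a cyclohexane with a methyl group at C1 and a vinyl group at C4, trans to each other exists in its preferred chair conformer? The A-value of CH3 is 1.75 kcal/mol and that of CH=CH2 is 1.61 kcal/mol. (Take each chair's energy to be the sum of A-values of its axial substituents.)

99.7%

C1 and C4 have opposite parity, so for the trans isomer the two substituents are e,e in one chair and a,a in the other.
Chair I (methyl axial, vinyl axial): E = 3.36 kcal/mol; chair II (methyl equatorial, vinyl equatorial): E = 0.00 kcal/mol.
ΔG = 3.36 kcal/mol between the two chairs.
K = exp(ΔG/RT) with R = 1.987×10⁻³ kcal mol⁻¹ K⁻¹ and T = 298 K gives K ≈ 291.
Fraction in the lower-energy chair = K/(K+1) = 99.7%.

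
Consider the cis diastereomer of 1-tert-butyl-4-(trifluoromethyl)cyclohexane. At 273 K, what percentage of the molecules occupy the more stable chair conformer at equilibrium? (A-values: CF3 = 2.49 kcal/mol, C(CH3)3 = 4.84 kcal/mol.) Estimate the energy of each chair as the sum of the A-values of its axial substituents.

C1 and C4 have opposite parity, so for the cis isomer the two substituents are one axial and one equatorial in each chair.
Chair I (trifluoromethyl axial, tert-butyl equatorial): E = 2.49 kcal/mol; chair II (trifluoromethyl equatorial, tert-butyl axial): E = 4.84 kcal/mol.
ΔG = 2.35 kcal/mol between the two chairs.
K = exp(ΔG/RT) with R = 1.987×10⁻³ kcal mol⁻¹ K⁻¹ and T = 273 K gives K ≈ 76.1.
Fraction in the lower-energy chair = K/(K+1) = 98.7%.

98.7%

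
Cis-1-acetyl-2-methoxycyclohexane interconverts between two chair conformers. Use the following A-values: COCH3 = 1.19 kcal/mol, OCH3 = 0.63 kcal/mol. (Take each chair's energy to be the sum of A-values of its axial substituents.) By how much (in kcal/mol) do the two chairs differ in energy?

C1 and C2 have opposite parity, so for the cis isomer the two substituents are one axial and one equatorial in each chair.
Chair I (acetyl axial, methoxy equatorial): E = 1.19 kcal/mol.
Chair II (acetyl equatorial, methoxy axial): E = 0.63 kcal/mol.
ΔE = 1.19 − 0.63 = 0.56 kcal/mol; chair II is more stable.

0.56 kcal/mol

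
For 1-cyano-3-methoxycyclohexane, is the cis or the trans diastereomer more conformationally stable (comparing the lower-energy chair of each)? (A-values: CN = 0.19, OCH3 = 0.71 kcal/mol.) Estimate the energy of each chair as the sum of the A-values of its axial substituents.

cis

At 1,3 positions (parity same): cis → (e,e or a,a); trans → (a,e or e,a).
Best chair for cis: E = 0.00 kcal/mol; best chair for trans: E = 0.19 kcal/mol.
The cis isomer is lower by 0.19 kcal/mol.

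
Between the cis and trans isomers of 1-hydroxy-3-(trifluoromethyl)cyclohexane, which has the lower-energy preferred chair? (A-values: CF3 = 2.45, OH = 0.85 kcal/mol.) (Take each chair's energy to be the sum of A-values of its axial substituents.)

cis

At 1,3 positions (parity same): cis → (e,e or a,a); trans → (a,e or e,a).
Best chair for cis: E = 0.00 kcal/mol; best chair for trans: E = 0.85 kcal/mol.
The cis isomer is lower by 0.85 kcal/mol.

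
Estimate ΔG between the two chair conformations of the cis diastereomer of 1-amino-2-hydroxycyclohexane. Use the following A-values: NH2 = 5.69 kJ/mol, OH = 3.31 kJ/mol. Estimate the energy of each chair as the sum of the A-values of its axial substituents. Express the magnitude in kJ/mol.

C1 and C2 have opposite parity, so for the cis isomer the two substituents are one axial and one equatorial in each chair.
Chair I (amino axial, hydroxyl equatorial): E = 5.69 kJ/mol.
Chair II (amino equatorial, hydroxyl axial): E = 3.31 kJ/mol.
ΔE = 5.69 − 3.31 = 2.38 kJ/mol; chair II is more stable.

2.38 kJ/mol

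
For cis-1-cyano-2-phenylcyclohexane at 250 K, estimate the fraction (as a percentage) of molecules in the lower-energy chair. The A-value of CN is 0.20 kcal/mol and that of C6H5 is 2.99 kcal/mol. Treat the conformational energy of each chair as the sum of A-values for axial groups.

C1 and C2 have opposite parity, so for the cis isomer the two substituents are one axial and one equatorial in each chair.
Chair I (cyano axial, phenyl equatorial): E = 0.20 kcal/mol; chair II (cyano equatorial, phenyl axial): E = 2.99 kcal/mol.
ΔG = 2.79 kcal/mol between the two chairs.
K = exp(ΔG/RT) with R = 1.987×10⁻³ kcal mol⁻¹ K⁻¹ and T = 250 K gives K ≈ 275.
Fraction in the lower-energy chair = K/(K+1) = 99.6%.

99.6%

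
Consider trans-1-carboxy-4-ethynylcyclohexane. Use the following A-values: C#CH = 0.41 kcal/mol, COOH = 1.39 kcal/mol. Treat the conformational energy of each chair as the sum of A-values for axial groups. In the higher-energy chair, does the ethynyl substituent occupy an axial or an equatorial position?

axial

C1 and C4 have opposite parity, so for the trans isomer the two substituents are e,e in one chair and a,a in the other.
Chair I (ethynyl axial, carboxyl axial): E = 1.80 kcal/mol.
Chair II (ethynyl equatorial, carboxyl equatorial): E = 0.00 kcal/mol.
Chair I is the less stable (higher-energy) conformer, and in that chair the ethynyl group is axial.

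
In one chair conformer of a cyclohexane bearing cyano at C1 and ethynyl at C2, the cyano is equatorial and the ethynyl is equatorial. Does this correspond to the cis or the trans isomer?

trans

C1 and C2 have opposite parity, so their axial bonds point in opposite directions.
With opposite-parity carbons, two substituents on the same face are one axial and one equatorial; opposite faces give both axial or both equatorial.
Here the groups are equatorial/equatorial → opposite face → trans.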